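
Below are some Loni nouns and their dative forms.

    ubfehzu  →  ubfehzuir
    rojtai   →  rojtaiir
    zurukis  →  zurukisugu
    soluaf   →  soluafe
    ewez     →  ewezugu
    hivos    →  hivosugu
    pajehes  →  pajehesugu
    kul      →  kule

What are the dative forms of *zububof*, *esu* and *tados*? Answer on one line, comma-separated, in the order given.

zububofe, esuir, tadosugu

The pattern is sibilance of the final sound: -ugu when the stem ends in a sibilant (*zurukis*, *ewez*, *hivos*, *pajehes*); -e when the stem ends in a non-sibilant consonant (*soluaf*, *kul*); -ir when the stem ends in a vowel (*ubfehzu*, *rojtai*).
*zububof* — final sound /f/ (a non-sibilant consonant) → -e → *zububofe*.
*esu* — final sound /u/ (a vowel) → -ir → *esuir*.
*tados* — final sound /s/ (a sibilant) → -ugu → *tadosugu*.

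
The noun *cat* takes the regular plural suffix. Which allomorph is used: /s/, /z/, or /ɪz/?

The stem *cat* ends in a voiceless non-sibilant consonant.
The plural suffix surfaces as /ɪz/ after sibilants, /s/ after other voiceless consonants, and /z/ after other voiced sounds.
So the plural -s on *cat* is pronounced /s/.

/s/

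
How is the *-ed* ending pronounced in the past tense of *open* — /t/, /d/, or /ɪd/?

/d/

The stem *open* ends in a voiced sound other than /d/.
The -ed suffix is realized as /ɪd/ after /t, d/; as /t/ after other voiceless consonants; and as /d/ after other voiced sounds.
So -ed on *open* is pronounced /d/.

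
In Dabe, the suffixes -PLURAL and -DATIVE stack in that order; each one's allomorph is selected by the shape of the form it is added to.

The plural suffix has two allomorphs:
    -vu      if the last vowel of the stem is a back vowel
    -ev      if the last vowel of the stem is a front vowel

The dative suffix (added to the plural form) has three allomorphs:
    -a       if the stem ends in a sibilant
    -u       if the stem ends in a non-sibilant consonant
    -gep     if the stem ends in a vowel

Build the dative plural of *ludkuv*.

ludkuvvugep

The last vowel of *ludkuv* is /u/, which is a back vowel, so the plural suffix is -vu, giving *ludkuvvu*.
Since the final sound of the plural form *ludkuvvu* is /u/ (a vowel), it takes -gep, giving *ludkuvvugep*.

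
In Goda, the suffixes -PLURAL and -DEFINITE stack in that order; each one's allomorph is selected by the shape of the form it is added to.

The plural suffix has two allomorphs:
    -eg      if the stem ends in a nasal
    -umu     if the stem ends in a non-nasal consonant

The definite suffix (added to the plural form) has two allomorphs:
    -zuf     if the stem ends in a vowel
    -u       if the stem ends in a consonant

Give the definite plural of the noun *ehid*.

The final consonant of *ehid* is /d/, which is non-nasal, so the plural suffix is -umu, giving *ehidumu*.
Since the final sound of the plural form *ehidumu* is /u/ (a vowel), it takes -zuf, giving *ehidumuzuf*.

ehidumuzuf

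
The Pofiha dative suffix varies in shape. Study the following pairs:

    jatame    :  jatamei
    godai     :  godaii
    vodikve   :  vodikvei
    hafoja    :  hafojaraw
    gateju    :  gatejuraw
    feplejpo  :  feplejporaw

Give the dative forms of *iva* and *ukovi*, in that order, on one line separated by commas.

The suffix is conditioned by the last vowel: -i when the last vowel of the stem is a front vowel (*jatame*, *godai*, *vodikve*); -raw when the last vowel of the stem is a back vowel (*hafoja*, *gateju*, *feplejpo*).
Since the last vowel of *iva* is /a/ (a back vowel), it takes -raw, giving *ivaraw*.
The last vowel of *ukovi* is /i/, which is a front vowel, so the suffix is -i, giving *ukovii*.

ivaraw, ukovii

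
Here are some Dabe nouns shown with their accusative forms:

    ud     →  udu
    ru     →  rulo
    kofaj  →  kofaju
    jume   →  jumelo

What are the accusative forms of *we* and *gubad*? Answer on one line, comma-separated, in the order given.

The pattern is consonant vs. vowel: -u when the stem ends in a consonant (*ud*, *kofaj*); -lo when the stem ends in a vowel (*ru*, *jume*).
*we*: final sound = /e/, a vowel → -lo → *welo*.
Since the final sound of *gubad* is /d/ (a consonant), it takes -u, giving *gubadu*.

welo, gubadu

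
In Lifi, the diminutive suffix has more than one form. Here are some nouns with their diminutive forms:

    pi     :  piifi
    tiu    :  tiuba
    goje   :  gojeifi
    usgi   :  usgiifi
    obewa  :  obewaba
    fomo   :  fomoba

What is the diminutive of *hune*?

The pattern is front/back vowel harmony: -ifi when the last vowel of the stem is a front vowel (*pi*, *goje*, *usgi*); -ba when the last vowel of the stem is a back vowel (*tiu*, *obewa*, *fomo*).
Since the last vowel of *hune* is /e/ (a front vowel), it takes -ifi, giving *huneifi*.

huneifi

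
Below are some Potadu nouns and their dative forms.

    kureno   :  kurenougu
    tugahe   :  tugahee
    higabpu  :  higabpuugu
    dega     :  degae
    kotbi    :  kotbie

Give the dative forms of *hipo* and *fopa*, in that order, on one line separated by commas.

The suffix is conditioned by the last vowel: -ugu when the last vowel of the stem is a rounded vowel (*kureno*, *higabpu*); -e when the last vowel of the stem is an unrounded vowel (*tugahe*, *dega*, *kotbi*).
The last vowel of *hipo* is /o/, which is a rounded vowel, so the suffix is -ugu, giving *hipougu*.
*fopa*: last vowel = /a/, an unrounded vowel → -e → *fopae*.

hipougu, fopae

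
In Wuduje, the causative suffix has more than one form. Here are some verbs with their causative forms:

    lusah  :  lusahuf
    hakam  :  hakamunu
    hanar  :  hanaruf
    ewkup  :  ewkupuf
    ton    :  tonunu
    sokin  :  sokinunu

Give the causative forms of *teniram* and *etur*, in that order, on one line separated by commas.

The pattern is nasality of the final consonant: -unu when the stem ends in a nasal (*hakam*, *ton*, *sokin*); -uf when the stem ends in a non-nasal consonant (*lusah*, *hanar*, *ewkup*).
*teniram* — final consonant /m/ (a nasal) → -unu → *teniramunu*.
Since the final consonant of *etur* is /r/ (non-nasal), it takes -uf, giving *eturuf*.

teniramunu, eturuf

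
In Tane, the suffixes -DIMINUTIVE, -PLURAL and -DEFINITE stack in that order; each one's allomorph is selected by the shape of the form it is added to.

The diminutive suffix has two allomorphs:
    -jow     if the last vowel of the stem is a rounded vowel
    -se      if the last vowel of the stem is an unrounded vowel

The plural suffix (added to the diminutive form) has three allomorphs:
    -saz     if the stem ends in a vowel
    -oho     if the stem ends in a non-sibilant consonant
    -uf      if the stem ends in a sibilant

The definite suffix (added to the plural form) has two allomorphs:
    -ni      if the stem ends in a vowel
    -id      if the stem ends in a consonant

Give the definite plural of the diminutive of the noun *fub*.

fubjowohoni

Since the last vowel of *fub* is /u/ (a rounded vowel), it takes -jow, giving *fubjow*.
Since the final sound of the diminutive form *fubjow* is /w/ (a non-sibilant consonant), it takes -oho, giving *fubjowoho*.
The plural form *fubjowoho*: final sound = /o/, a vowel → -ni → *fubjowohoni*.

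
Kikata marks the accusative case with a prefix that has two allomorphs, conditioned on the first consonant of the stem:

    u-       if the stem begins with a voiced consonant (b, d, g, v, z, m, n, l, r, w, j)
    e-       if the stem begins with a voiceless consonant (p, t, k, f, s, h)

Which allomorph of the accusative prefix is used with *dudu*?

u-

*dudu* — first consonant /d/ (voiced) → u-.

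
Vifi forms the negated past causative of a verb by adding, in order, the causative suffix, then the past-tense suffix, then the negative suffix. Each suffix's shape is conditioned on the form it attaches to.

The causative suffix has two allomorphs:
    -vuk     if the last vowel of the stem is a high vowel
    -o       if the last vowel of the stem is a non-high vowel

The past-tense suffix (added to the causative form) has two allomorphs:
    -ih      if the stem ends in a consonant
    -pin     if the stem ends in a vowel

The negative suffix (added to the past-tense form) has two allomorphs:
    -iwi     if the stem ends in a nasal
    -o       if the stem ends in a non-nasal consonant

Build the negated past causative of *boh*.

*boh*: last vowel = /o/, a non-high vowel → -o → *boho*.
The causative form *boho*: final sound = /o/, a vowel → -pin → *bohopin*.
The past-tense form *bohopin*: final consonant = /n/, a nasal → -iwi → *bohopiniwi*.

bohopiniwi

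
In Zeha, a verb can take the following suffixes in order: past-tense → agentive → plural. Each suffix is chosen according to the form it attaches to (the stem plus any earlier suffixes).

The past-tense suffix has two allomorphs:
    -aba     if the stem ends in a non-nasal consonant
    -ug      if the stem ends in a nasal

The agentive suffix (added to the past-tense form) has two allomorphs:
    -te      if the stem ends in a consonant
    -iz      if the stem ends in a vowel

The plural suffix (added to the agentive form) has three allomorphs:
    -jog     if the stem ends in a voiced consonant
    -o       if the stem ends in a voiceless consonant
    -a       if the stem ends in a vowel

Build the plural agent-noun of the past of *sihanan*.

Since the final consonant of *sihanan* is /n/ (a nasal), it takes -ug, giving *sihananug*.
The past-tense form *sihananug*: final sound = /g/, a consonant → -te → *sihananugte*.
Since the final sound of the agentive form *sihananugte* is /e/ (a vowel), it takes -a, giving *sihananugtea*.

sihananugtea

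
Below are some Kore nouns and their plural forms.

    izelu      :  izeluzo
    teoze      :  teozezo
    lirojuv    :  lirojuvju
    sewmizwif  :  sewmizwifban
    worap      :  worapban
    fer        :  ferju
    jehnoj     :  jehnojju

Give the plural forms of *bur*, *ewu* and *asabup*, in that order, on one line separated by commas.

burju, ewuzo, asabupban

Looking at the final sound of each stem: -ban when the stem ends in a voiceless consonant (*sewmizwif*, *worap*); -ju when the stem ends in a voiced consonant (*lirojuv*, *fer*, *jehnoj*); -zo when the stem ends in a vowel (*izelu*, *teoze*).
*bur* — final sound /r/ (a voiced consonant) → -ju → *burju*.
Since the final sound of *ewu* is /u/ (a vowel), it takes -zo, giving *ewuzo*.
*asabup*: final sound = /p/, a voiceless consonant → -ban → *asabupban*.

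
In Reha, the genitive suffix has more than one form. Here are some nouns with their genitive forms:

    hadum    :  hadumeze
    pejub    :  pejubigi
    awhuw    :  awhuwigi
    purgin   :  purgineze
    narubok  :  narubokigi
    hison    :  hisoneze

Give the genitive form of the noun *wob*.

wobigi

The pattern is nasality of the final consonant: -eze when the stem ends in a nasal (*hadum*, *purgin*, *hison*); -igi when the stem ends in a non-nasal consonant (*pejub*, *awhuw*, *narubok*).
*wob*: final consonant = /b/, non-nasal → -igi → *wobigi*.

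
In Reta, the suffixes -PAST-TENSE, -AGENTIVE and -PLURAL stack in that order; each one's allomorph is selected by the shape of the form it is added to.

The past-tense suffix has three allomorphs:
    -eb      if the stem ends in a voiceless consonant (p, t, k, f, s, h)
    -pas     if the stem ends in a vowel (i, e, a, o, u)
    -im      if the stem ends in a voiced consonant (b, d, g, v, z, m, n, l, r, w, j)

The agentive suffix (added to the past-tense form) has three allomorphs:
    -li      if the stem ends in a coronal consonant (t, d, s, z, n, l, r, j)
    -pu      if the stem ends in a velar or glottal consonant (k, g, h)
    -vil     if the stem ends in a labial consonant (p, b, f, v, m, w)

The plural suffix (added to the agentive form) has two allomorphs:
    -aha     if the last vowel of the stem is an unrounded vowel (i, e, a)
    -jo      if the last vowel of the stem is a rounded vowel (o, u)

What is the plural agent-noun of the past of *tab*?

*tab* — final sound /b/ (a voiced consonant) → -im → *tabim*.
The past-tense form *tabim* — final consonant /m/ (labial) → -vil → *tabimvil*.
Since the last vowel of the agentive form *tabimvil* is /i/ (an unrounded vowel), it takes -aha, giving *tabimvilaha*.

tabimvilaha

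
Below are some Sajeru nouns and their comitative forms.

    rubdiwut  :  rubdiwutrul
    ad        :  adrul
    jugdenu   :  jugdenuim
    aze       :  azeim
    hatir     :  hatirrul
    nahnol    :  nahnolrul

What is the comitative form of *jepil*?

jepilrul

The alternation tracks the final sound of the stem — -rul when the stem ends in a consonant (*rubdiwut*, *ad*, *hatir*, *nahnol*); -im when the stem ends in a vowel (*jugdenu*, *aze*).
*jepil*: final sound = /l/, a consonant → -rul → *jepilrul*.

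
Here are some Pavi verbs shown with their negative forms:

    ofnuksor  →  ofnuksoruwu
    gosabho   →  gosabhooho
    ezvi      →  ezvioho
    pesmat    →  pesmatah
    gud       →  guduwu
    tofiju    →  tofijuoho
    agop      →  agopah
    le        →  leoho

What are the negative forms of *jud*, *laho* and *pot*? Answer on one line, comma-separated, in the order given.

The suffix is conditioned by the final sound: -ah when the stem ends in a voiceless consonant (*pesmat*, *agop*); -uwu when the stem ends in a voiced consonant (*ofnuksor*, *gud*); -oho when the stem ends in a vowel (*gosabho*, *ezvi*, *tofiju*, *le*).
*jud*: final sound = /d/, a voiced consonant → -uwu → *juduwu*.
*laho* — final sound /o/ (a vowel) → -oho → *lahooho*.
The final sound of *pot* is /t/, which is a voiceless consonant, so the suffix is -ah, giving *potah*.

juduwu, lahooho, potah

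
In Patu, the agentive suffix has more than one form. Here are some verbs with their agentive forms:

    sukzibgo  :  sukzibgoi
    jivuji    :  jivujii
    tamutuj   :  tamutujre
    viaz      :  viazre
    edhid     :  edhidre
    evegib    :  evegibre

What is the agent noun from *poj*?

The suffix is conditioned by the final sound: -re when the stem ends in a consonant (*tamutuj*, *viaz*, *edhid*, *evegib*); -i when the stem ends in a vowel (*sukzibgo*, *jivuji*).
*poj*: final sound = /j/, a consonant → -re → *pojre*.

pojre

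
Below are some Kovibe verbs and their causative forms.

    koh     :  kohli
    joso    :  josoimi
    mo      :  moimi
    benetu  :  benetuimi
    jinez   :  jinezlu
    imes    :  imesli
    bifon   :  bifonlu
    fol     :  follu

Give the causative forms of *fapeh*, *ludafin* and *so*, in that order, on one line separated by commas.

Looking at the final sound of each stem: -li when the stem ends in a voiceless consonant (*koh*, *imes*); -lu when the stem ends in a voiced consonant (*jinez*, *bifon*, *fol*); -imi when the stem ends in a vowel (*joso*, *mo*, *benetu*).
Since the final sound of *fapeh* is /h/ (a voiceless consonant), it takes -li, giving *fapehli*.
Since the final sound of *ludafin* is /n/ (a voiced consonant), it takes -lu, giving *ludafinlu*.
*so* — final sound /o/ (a vowel) → -imi → *soimi*.

fapehli, ludafinlu, soimi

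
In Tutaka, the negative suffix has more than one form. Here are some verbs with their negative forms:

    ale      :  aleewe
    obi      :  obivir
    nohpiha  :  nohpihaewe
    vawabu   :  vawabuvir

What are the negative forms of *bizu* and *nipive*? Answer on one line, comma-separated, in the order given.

Looking at the last vowel of each stem: -vir when the last vowel of the stem is a high vowel (*obi*, *vawabu*); -ewe when the last vowel of the stem is a non-high vowel (*ale*, *nohpiha*).
*bizu*: last vowel = /u/, a high vowel → -vir → *bizuvir*.
Since the last vowel of *nipive* is /e/ (a non-high vowel), it takes -ewe, giving *nipiveewe*.

bizuvir, nipiveewe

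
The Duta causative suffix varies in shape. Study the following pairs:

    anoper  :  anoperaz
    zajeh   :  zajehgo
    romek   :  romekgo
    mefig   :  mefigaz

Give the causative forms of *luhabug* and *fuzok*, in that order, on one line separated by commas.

The pattern is voicing of the final consonant: -go when the stem ends in a voiceless consonant (*zajeh*, *romek*); -az when the stem ends in a voiced consonant (*anoper*, *mefig*).
Since the final consonant of *luhabug* is /g/ (voiced), it takes -az, giving *luhabugaz*.
*fuzok*: final consonant = /k/, voiceless → -go → *fuzokgo*.

luhabugaz, fuzokgo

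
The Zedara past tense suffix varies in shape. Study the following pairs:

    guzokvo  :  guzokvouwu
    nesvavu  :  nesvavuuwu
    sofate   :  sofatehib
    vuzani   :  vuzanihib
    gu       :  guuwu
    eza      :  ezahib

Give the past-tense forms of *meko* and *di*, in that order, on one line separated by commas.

The alternation tracks the last vowel of the stem — -uwu when the last vowel of the stem is a rounded vowel (*guzokvo*, *nesvavu*, *gu*); -hib when the last vowel of the stem is an unrounded vowel (*sofate*, *vuzani*, *eza*).
Since the last vowel of *meko* is /o/ (a rounded vowel), it takes -uwu, giving *mekouwu*.
*di*: last vowel = /i/, an unrounded vowel → -hib → *dihib*.

mekouwu, dihib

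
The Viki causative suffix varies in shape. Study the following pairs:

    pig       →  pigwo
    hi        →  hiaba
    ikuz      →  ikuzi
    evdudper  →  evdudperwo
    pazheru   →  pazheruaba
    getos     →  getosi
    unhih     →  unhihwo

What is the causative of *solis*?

Looking at the final sound of each stem: -i when the stem ends in a sibilant (*ikuz*, *getos*); -wo when the stem ends in a non-sibilant consonant (*pig*, *evdudper*, *unhih*); -aba when the stem ends in a vowel (*hi*, *pazheru*).
The final sound of *solis* is /s/, which is a sibilant, so the suffix is -i, giving *solisi*.

solisi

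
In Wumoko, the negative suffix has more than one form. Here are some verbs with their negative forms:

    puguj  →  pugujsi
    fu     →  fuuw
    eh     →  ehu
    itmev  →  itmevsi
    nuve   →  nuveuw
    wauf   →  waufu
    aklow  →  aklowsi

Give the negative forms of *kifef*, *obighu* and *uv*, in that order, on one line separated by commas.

The alternation tracks the final sound of the stem — -u when the stem ends in a voiceless consonant (*eh*, *wauf*); -si when the stem ends in a voiced consonant (*puguj*, *itmev*, *aklow*); -uw when the stem ends in a vowel (*fu*, *nuve*).
*kifef* — final sound /f/ (a voiceless consonant) → -u → *kifefu*.
The final sound of *obighu* is /u/, which is a vowel, so the suffix is -uw, giving *obighuuw*.
Since the final sound of *uv* is /v/ (a voiced consonant), it takes -si, giving *uvsi*.

kifefu, obighuuw, uvsi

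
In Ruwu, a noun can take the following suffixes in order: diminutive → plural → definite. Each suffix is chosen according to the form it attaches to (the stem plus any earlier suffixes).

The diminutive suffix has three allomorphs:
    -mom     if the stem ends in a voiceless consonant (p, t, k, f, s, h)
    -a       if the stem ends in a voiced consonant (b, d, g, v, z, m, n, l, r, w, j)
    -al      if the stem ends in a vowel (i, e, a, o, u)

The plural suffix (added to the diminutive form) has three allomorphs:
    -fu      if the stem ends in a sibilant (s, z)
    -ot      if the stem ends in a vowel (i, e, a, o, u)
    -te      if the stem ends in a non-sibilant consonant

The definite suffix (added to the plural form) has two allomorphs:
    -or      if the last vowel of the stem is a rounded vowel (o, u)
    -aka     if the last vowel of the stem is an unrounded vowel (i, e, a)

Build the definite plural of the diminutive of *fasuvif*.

Since the final sound of *fasuvif* is /f/ (a voiceless consonant), it takes -mom, giving *fasuvifmom*.
The final sound of the diminutive form *fasuvifmom* is /m/, which is a non-sibilant consonant, so the plural suffix is -te, giving *fasuvifmomte*.
Since the last vowel of the plural form *fasuvifmomte* is /e/ (an unrounded vowel), it takes -aka, giving *fasuvifmomteaka*.

fasuvifmomteaka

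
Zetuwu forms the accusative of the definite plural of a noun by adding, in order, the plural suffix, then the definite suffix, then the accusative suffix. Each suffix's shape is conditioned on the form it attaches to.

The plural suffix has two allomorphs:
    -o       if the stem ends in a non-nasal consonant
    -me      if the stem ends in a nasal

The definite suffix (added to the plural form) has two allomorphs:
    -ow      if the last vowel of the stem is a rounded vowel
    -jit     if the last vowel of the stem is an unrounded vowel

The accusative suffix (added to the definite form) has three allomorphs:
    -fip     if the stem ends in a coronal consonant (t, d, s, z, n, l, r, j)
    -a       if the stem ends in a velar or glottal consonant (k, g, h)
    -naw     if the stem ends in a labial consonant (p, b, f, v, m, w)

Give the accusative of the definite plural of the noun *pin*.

Since the final consonant of *pin* is /n/ (a nasal), it takes -me, giving *pinme*.
The plural form *pinme* — last vowel /e/ (an unrounded vowel) → -jit → *pinmejit*.
The definite form *pinmejit*: final consonant = /t/, coronal → -fip → *pinmejitfip*.

pinmejitfip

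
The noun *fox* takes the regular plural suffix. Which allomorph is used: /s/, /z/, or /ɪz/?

The stem *fox* ends in a sibilant (/s, z, ʃ, ʒ, tʃ, dʒ/).
The plural suffix surfaces as /ɪz/ after sibilants, /s/ after other voiceless consonants, and /z/ after other voiced sounds.
So the plural -s on *fox* is pronounced /ɪz/.

/ɪz/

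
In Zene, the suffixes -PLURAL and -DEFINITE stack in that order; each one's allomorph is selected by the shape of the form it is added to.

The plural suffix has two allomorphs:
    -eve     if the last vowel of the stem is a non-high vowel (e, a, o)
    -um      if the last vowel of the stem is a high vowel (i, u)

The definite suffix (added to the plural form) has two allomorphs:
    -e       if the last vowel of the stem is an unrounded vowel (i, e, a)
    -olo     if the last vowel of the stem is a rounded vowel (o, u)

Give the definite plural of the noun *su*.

*su*: last vowel = /u/, a high vowel → -um → *suum*.
The plural form *suum*: last vowel = /u/, a rounded vowel → -olo → *suumolo*.

suumolo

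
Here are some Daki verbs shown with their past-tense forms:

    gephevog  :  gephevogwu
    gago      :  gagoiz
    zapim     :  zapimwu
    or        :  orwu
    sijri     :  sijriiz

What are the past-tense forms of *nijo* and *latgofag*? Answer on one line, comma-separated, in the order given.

The pattern is consonant vs. vowel: -wu when the stem ends in a consonant (*gephevog*, *zapim*, *or*); -iz when the stem ends in a vowel (*gago*, *sijri*).
*nijo*: final sound = /o/, a vowel → -iz → *nijoiz*.
Since the final sound of *latgofag* is /g/ (a consonant), it takes -wu, giving *latgofagwu*.

nijoiz, latgofagwu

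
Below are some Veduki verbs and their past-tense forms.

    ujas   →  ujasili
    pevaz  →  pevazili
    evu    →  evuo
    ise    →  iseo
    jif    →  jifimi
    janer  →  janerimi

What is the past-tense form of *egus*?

egusili

The suffix is conditioned by the final sound: -ili when the stem ends in a sibilant (*ujas*, *pevaz*); -imi when the stem ends in a non-sibilant consonant (*jif*, *janer*); -o when the stem ends in a vowel (*evu*, *ise*).
Since the final sound of *egus* is /s/ (a sibilant), it takes -ili, giving *egusili*.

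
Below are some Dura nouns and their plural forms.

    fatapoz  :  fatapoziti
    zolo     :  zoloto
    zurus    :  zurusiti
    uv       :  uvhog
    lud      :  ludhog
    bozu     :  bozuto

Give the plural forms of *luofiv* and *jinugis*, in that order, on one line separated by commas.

The suffix is conditioned by the final sound: -iti when the stem ends in a sibilant (*fatapoz*, *zurus*); -hog when the stem ends in a non-sibilant consonant (*uv*, *lud*); -to when the stem ends in a vowel (*zolo*, *bozu*).
*luofiv*: final sound = /v/, a non-sibilant consonant → -hog → *luofivhog*.
*jinugis* — final sound /s/ (a sibilant) → -iti → *jinugisiti*.

luofivhog, jinugisiti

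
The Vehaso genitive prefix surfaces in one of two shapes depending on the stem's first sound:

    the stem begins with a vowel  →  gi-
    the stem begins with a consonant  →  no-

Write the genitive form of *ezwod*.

giezwod

*ezwod* — first sound /e/ (a vowel) → gi- → *giezwod*.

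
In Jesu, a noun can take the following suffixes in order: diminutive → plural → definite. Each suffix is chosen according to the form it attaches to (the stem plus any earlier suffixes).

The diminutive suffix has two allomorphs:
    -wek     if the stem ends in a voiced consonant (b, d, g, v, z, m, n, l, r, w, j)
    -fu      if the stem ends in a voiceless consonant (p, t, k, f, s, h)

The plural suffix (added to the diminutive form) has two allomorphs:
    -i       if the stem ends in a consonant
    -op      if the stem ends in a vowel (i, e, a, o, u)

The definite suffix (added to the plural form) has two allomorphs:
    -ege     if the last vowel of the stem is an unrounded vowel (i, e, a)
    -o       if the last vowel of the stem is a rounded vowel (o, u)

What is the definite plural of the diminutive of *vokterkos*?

vokterkosfuopo

The final consonant of *vokterkos* is /s/, which is voiceless, so the diminutive suffix is -fu, giving *vokterkosfu*.
Since the final sound of the diminutive form *vokterkosfu* is /u/ (a vowel), it takes -op, giving *vokterkosfuop*.
Since the last vowel of the plural form *vokterkosfuop* is /o/ (a rounded vowel), it takes -o, giving *vokterkosfuopo*.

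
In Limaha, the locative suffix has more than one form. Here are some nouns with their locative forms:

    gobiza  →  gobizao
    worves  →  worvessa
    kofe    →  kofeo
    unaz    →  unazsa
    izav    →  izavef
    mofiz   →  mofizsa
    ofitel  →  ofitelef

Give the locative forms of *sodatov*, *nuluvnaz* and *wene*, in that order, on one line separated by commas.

sodatovef, nuluvnazsa, weneo

The suffix is conditioned by the final sound: -sa when the stem ends in a sibilant (*worves*, *unaz*, *mofiz*); -ef when the stem ends in a non-sibilant consonant (*izav*, *ofitel*); -o when the stem ends in a vowel (*gobiza*, *kofe*).
*sodatov*: final sound = /v/, a non-sibilant consonant → -ef → *sodatovef*.
The final sound of *nuluvnaz* is /z/, which is a sibilant, so the suffix is -sa, giving *nuluvnazsa*.
The final sound of *wene* is /e/, which is a vowel, so the suffix is -o, giving *weneo*.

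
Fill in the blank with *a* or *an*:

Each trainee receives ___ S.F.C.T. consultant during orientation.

The indefinite article is chosen by the initial *sound* of the following word, not its spelling.
The initialism *S.F.C.T.* is read letter by letter; the first letter, S, is pronounced /ɛs/, which begins with a vowel sound.
So the article is *an*: Each trainee receives an S.F.C.T. consultant during orientation.

an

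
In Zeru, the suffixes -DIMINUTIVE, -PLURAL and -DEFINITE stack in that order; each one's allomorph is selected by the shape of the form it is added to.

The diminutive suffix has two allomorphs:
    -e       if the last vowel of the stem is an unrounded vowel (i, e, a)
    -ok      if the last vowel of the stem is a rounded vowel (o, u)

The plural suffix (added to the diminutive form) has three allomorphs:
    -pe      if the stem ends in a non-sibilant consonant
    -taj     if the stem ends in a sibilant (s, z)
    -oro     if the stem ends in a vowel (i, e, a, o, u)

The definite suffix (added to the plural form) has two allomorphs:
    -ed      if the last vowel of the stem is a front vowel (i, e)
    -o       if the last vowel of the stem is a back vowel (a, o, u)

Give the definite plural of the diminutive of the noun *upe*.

upeeoroo

The last vowel of *upe* is /e/, which is an unrounded vowel, so the diminutive suffix is -e, giving *upee*.
Since the final sound of the diminutive form *upee* is /e/ (a vowel), it takes -oro, giving *upeeoro*.
The plural form *upeeoro* — last vowel /o/ (a back vowel) → -o → *upeeoroo*.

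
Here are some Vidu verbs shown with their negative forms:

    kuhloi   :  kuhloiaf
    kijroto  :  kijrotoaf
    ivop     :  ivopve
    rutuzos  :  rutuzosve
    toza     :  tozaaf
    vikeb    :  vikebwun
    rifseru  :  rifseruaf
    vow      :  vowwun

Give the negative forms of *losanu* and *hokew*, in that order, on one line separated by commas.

losanuaf, hokewwun

The pattern is voicing of the final sound: -ve when the stem ends in a voiceless consonant (*ivop*, *rutuzos*); -wun when the stem ends in a voiced consonant (*vikeb*, *vow*); -af when the stem ends in a vowel (*kuhloi*, *kijroto*, *toza*, *rifseru*).
Since the final sound of *losanu* is /u/ (a vowel), it takes -af, giving *losanuaf*.
The final sound of *hokew* is /w/, which is a voiced consonant, so the suffix is -wun, giving *hokewwun*.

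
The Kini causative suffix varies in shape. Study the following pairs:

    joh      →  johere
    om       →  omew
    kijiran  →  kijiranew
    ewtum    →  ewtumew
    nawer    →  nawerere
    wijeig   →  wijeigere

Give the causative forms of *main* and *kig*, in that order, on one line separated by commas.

Looking at the final consonant of each stem: -ew when the stem ends in a nasal (*om*, *kijiran*, *ewtum*); -ere when the stem ends in a non-nasal consonant (*joh*, *nawer*, *wijeig*).
Since the final consonant of *main* is /n/ (a nasal), it takes -ew, giving *mainew*.
*kig*: final consonant = /g/, non-nasal → -ere → *kigere*.

mainew, kigere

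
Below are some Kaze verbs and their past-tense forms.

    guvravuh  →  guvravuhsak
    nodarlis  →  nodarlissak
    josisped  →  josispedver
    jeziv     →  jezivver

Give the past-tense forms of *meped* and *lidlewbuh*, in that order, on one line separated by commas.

mepedver, lidlewbuhsak

The suffix is conditioned by the final consonant: -sak when the stem ends in a voiceless consonant (*guvravuh*, *nodarlis*); -ver when the stem ends in a voiced consonant (*josisped*, *jeziv*).
Since the final consonant of *meped* is /d/ (voiced), it takes -ver, giving *mepedver*.
*lidlewbuh* — final consonant /h/ (voiceless) → -sak → *lidlewbuhsak*.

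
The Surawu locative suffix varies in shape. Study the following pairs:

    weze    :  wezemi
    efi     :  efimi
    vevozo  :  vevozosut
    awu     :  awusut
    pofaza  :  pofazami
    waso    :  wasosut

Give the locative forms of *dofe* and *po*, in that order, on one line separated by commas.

dofemi, posut

Looking at the last vowel of each stem: -sut when the last vowel of the stem is a rounded vowel (*vevozo*, *awu*, *waso*); -mi when the last vowel of the stem is an unrounded vowel (*weze*, *efi*, *pofaza*).
The last vowel of *dofe* is /e/, which is an unrounded vowel, so the suffix is -mi, giving *dofemi*.
Since the last vowel of *po* is /o/ (a rounded vowel), it takes -sut, giving *posut*.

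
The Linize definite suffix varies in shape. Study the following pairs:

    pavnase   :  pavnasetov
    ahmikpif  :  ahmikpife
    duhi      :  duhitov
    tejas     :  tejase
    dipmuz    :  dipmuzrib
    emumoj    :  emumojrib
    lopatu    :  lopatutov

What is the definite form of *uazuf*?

uazufe

The suffix is conditioned by the final sound: -e when the stem ends in a voiceless consonant (*ahmikpif*, *tejas*); -rib when the stem ends in a voiced consonant (*dipmuz*, *emumoj*); -tov when the stem ends in a vowel (*pavnase*, *duhi*, *lopatu*).
Since the final sound of *uazuf* is /f/ (a voiceless consonant), it takes -e, giving *uazufe*.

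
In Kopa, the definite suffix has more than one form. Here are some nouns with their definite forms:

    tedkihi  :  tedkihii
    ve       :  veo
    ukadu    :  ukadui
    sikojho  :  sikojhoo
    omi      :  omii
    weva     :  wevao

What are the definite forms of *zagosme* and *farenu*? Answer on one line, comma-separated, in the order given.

The suffix is conditioned by the last vowel: -i when the last vowel of the stem is a high vowel (*tedkihi*, *ukadu*, *omi*); -o when the last vowel of the stem is a non-high vowel (*ve*, *sikojho*, *weva*).
Since the last vowel of *zagosme* is /e/ (a non-high vowel), it takes -o, giving *zagosmeo*.
The last vowel of *farenu* is /u/, which is a high vowel, so the suffix is -i, giving *farenui*.

zagosmeo, farenui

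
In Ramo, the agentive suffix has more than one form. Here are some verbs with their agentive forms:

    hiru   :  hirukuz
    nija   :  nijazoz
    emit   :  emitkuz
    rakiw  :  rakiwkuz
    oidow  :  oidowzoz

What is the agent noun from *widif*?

widifkuz

The suffix is conditioned by the last vowel: -kuz when the last vowel of the stem is a high vowel (*hiru*, *emit*, *rakiw*); -zoz when the last vowel of the stem is a non-high vowel (*nija*, *oidow*).
*widif*: last vowel = /i/, a high vowel → -kuz → *widifkuz*.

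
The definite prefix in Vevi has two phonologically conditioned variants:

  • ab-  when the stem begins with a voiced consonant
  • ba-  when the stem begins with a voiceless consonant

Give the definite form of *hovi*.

bahovi

Since the first consonant of *hovi* is /h/ (voiceless), it takes ba-, giving *bahovi*.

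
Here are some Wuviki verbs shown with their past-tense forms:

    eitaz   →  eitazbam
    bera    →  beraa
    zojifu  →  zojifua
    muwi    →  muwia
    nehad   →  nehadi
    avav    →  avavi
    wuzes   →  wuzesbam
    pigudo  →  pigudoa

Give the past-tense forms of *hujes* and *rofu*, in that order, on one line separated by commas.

hujesbam, rofua

The pattern is sibilance of the final sound: -bam when the stem ends in a sibilant (*eitaz*, *wuzes*); -i when the stem ends in a non-sibilant consonant (*nehad*, *avav*); -a when the stem ends in a vowel (*bera*, *zojifu*, *muwi*, *pigudo*).
Since the final sound of *hujes* is /s/ (a sibilant), it takes -bam, giving *hujesbam*.
The final sound of *rofu* is /u/, which is a vowel, so the suffix is -a, giving *rofua*.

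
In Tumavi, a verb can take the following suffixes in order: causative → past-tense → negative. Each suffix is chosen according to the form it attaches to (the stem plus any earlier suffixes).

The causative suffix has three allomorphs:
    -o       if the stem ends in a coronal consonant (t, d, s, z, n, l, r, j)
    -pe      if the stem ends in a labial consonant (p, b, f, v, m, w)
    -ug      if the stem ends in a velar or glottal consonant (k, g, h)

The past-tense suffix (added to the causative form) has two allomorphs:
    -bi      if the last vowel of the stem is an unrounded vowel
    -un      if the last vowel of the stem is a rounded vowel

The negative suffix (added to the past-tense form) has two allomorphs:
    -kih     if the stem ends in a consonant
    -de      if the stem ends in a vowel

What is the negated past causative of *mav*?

*mav* — final consonant /v/ (labial) → -pe → *mavpe*.
The last vowel of the causative form *mavpe* is /e/, which is an unrounded vowel, so the past-tense suffix is -bi, giving *mavpebi*.
The final sound of the past-tense form *mavpebi* is /i/, which is a vowel, so the negative suffix is -de, giving *mavpebide*.

mavpebide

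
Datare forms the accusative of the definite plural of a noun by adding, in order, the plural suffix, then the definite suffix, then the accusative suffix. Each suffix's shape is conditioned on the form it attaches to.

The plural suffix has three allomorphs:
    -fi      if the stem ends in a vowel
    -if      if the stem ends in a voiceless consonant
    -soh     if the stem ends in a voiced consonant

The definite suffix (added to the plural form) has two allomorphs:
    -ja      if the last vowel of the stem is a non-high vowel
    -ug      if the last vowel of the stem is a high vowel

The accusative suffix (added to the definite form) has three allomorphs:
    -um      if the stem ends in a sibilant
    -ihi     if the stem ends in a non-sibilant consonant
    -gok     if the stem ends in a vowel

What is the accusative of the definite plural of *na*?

The final sound of *na* is /a/, which is a vowel, so the plural suffix is -fi, giving *nafi*.
Since the last vowel of the plural form *nafi* is /i/ (a high vowel), it takes -ug, giving *nafiug*.
The final sound of the definite form *nafiug* is /g/, which is a non-sibilant consonant, so the accusative suffix is -ihi, giving *nafiugihi*.

nafiugihi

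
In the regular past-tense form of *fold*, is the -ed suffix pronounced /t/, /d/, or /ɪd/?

/ɪd/

The stem *fold* ends in /t/ or /d/.
The -ed suffix is realized as /ɪd/ after /t, d/; as /t/ after other voiceless consonants; and as /d/ after other voiced sounds.
So -ed on *fold* is pronounced /ɪd/.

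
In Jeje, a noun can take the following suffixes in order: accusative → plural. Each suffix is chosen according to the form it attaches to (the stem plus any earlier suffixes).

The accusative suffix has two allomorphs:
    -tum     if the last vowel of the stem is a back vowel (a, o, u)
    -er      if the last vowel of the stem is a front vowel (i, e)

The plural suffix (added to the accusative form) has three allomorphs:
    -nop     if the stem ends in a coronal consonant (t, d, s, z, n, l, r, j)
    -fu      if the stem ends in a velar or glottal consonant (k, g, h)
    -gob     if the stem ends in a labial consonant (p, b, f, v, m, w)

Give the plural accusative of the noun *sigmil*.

sigmilernop

*sigmil* — last vowel /i/ (a front vowel) → -er → *sigmiler*.
Since the final consonant of the accusative form *sigmiler* is /r/ (coronal), it takes -nop, giving *sigmilernop*.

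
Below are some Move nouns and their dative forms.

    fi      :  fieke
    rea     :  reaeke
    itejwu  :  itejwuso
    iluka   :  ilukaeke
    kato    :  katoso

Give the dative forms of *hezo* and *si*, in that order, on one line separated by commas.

hezoso, sieke

The alternation tracks the last vowel of the stem — -so when the last vowel of the stem is a rounded vowel (*itejwu*, *kato*); -eke when the last vowel of the stem is an unrounded vowel (*fi*, *rea*, *iluka*).
Since the last vowel of *hezo* is /o/ (a rounded vowel), it takes -so, giving *hezoso*.
*si* — last vowel /i/ (an unrounded vowel) → -eke → *sieke*.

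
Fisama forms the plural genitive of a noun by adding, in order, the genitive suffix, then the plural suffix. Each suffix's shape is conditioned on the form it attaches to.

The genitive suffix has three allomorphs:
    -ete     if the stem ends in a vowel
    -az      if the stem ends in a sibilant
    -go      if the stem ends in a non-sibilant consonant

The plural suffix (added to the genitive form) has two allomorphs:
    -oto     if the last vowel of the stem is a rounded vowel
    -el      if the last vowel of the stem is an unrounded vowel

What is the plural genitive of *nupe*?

*nupe*: final sound = /e/, a vowel → -ete → *nupeete*.
The last vowel of the genitive form *nupeete* is /e/, which is an unrounded vowel, so the plural suffix is -el, giving *nupeeteel*.

nupeeteel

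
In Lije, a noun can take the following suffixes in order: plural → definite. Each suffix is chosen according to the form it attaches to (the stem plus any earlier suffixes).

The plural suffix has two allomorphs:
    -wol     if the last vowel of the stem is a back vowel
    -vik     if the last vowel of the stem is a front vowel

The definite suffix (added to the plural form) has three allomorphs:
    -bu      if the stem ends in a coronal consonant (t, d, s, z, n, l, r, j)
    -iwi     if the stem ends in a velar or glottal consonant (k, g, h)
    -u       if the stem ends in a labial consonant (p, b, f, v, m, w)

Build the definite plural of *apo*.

Since the last vowel of *apo* is /o/ (a back vowel), it takes -wol, giving *apowol*.
The final consonant of the plural form *apowol* is /l/, which is coronal, so the definite suffix is -bu, giving *apowolbu*.

apowolbu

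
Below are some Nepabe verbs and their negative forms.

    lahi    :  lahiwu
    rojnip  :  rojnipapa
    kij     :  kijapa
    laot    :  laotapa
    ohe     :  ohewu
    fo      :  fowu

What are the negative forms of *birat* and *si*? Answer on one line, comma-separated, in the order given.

biratapa, siwu

The alternation tracks the final sound of the stem — -apa when the stem ends in a consonant (*rojnip*, *kij*, *laot*); -wu when the stem ends in a vowel (*lahi*, *ohe*, *fo*).
*birat* — final sound /t/ (a consonant) → -apa → *biratapa*.
*si* — final sound /i/ (a vowel) → -wu → *siwu*.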